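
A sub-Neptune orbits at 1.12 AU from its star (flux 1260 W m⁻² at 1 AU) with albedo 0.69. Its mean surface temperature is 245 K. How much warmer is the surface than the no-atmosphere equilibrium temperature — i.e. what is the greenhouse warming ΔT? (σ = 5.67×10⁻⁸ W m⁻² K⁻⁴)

S = 1260/1.12² = 1004 W m⁻².
T_eq = [S(1−A)/(4σ)]^(1/4) = [1004×0.31/(4×5.67×10⁻⁸)]^(1/4) = 192.5 K.
ΔT = T_surf − T_eq = 245 − 192.5.

ΔT ≈ 52.5 K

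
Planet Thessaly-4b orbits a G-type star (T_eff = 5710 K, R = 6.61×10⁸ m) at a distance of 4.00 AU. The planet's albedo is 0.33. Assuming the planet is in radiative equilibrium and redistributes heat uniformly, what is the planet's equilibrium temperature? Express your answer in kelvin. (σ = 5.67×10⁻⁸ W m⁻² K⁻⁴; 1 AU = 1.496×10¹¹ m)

T_eq ≈ 121 K

d = 4.00 AU = 5.98×10¹¹ m.
L = 4πR_⋆²σT_⋆⁴ = 4π(6.61×10⁸)² × 5.67×10⁻⁸ × (5710)⁴ = 3.31×10²⁶ W.
S = L/(4πd²) = 73.5 W m⁻².
Energy balance: absorbed = emitted ⇒ πR²·S(1−A) = 4πR²·σT_eq⁴, so T_eq⁴ = S(1−A)/(4σ).
T_eq = [73.5 × 0.67 / (4 × 5.67×10⁻⁸)]^(1/4) = (2.17×10⁸)^(1/4) = 121 K.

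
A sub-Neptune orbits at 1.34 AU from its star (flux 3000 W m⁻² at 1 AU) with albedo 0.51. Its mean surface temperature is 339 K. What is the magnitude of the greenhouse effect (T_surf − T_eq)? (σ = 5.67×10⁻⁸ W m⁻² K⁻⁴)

S = 3000/1.34² = 1671 W m⁻².
T_eq = [S(1−A)/(4σ)]^(1/4) = [1671×0.49/(4×5.67×10⁻⁸)]^(1/4) = 245.1 K.
ΔT = T_surf − T_eq = 339 − 245.1.

ΔT ≈ 93.9 K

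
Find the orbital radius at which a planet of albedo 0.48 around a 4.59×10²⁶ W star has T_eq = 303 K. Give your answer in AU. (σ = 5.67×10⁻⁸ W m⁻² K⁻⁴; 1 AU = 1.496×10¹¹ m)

d ≈ 0.666 AU

From T_eq⁴ = L(1−A)/(16πσd²): d = √[L(1−A)/(16πσT_eq⁴)].
d = √[4.59×10²⁶ × 0.52 / (16π × 5.67×10⁻⁸ × (303)⁴)] = 9.97×10¹⁰ m = 0.666 AU.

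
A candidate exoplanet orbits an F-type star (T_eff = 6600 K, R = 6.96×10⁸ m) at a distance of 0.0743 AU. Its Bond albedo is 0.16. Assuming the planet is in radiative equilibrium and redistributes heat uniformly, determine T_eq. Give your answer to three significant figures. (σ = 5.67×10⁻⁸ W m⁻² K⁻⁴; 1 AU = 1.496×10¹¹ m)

T_eq ≈ 1120 K

d = 0.0743 AU = 1.11×10¹⁰ m.
L = 4πR_⋆²σT_⋆⁴ = 4π(6.96×10⁸)² × 5.67×10⁻⁸ × (6600)⁴ = 6.55×10²⁶ W.
S = L/(4πd²) = 4.22×10⁵ W m⁻².
Energy balance: absorbed = emitted ⇒ πR²·S(1−A) = 4πR²·σT_eq⁴, so T_eq⁴ = S(1−A)/(4σ).
T_eq = [4.22×10⁵ × 0.84 / (4 × 5.67×10⁻⁸)]^(1/4) = (1.56×10¹²)^(1/4) = 1120 K.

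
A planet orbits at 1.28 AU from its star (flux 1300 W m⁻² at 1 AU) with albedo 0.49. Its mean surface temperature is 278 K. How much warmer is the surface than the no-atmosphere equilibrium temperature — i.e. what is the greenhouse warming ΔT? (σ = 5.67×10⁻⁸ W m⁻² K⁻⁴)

ΔT ≈ 72.5 K

S = 1300/1.28² = 793.5 W m⁻².
T_eq = [S(1−A)/(4σ)]^(1/4) = [793.5×0.51/(4×5.67×10⁻⁸)]^(1/4) = 205.5 K.
ΔT = T_surf − T_eq = 278 − 205.5.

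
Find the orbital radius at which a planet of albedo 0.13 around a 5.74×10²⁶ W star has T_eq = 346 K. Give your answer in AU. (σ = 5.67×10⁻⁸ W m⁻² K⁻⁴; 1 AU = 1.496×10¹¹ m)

From T_eq⁴ = L(1−A)/(16πσd²): d = √[L(1−A)/(16πσT_eq⁴)].
d = √[5.74×10²⁶ × 0.87 / (16π × 5.67×10⁻⁸ × (346)⁴)] = 1.11×10¹¹ m = 0.739 AU.

d ≈ 0.739 AU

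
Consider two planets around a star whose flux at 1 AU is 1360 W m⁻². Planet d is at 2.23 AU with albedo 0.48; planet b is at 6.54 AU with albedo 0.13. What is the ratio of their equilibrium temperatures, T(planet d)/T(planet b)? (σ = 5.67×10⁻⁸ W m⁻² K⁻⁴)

T₁/T₂ ≈ 1.506

T_eq = [S₀(1−A)/(4σd²)]^(1/4), so T ∝ (1−A)^(1/4) / √d.
T₁ = [1360×0.52/(4×5.67×10⁻⁸×2.23²)]^(1/4) = 158.24 K.
T₂ = [1360×0.87/(4×5.67×10⁻⁸×6.54²)]^(1/4) = 105.09 K.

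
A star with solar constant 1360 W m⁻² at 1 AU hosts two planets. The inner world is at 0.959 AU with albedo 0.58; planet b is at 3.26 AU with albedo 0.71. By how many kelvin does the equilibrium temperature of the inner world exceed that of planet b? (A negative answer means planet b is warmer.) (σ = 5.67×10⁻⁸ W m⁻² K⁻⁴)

T_eq = [S₀(1−A)/(4σd²)]^(1/4), so T ∝ (1−A)^(1/4) / √d.
T₁ = [1360×0.42/(4×5.67×10⁻⁸×0.959²)]^(1/4) = 228.76 K.
T₂ = [1360×0.29/(4×5.67×10⁻⁸×3.26²)]^(1/4) = 113.10 K.

ΔT ≈ 115.7 K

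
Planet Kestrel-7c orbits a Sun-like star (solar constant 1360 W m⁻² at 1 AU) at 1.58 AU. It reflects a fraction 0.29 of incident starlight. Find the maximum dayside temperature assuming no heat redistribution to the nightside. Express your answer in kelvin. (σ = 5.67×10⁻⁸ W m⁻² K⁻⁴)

T_ss ≈ 287 K

Flux at 1.58 AU: S = 1360/1.58² = 545 W m⁻².
With no redistribution each surface element balances locally: S(1−A) = σT⁴.
T = [545 × 0.71 / 5.67×10⁻⁸]^(1/4) = (6.82×10⁹)^(1/4) = 287 K.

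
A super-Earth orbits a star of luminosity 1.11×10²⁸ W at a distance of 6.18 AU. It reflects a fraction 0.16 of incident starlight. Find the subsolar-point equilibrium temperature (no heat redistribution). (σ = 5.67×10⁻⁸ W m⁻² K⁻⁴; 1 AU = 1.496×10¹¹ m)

T_ss ≈ 352 K

d = 6.18 AU = 9.25×10¹¹ m.
Flux: S = L/(4πd²) = 1.11×10²⁸/(4π×(9.25×10¹¹)²) = 1030 W m⁻².
At the subsolar point the surface absorbs S(1−A) and emits σT⁴ per unit area — no factor of 4, since only the local patch is in balance.
T = [1030 × 0.84 / 5.67×10⁻⁸]^(1/4) = (1.53×10¹⁰)^(1/4) = 352 K.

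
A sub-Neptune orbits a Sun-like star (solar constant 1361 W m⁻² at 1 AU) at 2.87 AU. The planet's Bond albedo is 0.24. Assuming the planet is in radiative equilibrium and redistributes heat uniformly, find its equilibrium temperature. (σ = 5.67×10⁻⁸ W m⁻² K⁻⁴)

T_eq ≈ 153 K

Flux at 2.87 AU: S = 1361/2.87² = 165 W m⁻².
Energy balance: absorbed = emitted ⇒ πR²·S(1−A) = 4πR²·σT_eq⁴, so T_eq⁴ = S(1−A)/(4σ).
T_eq = [165 × 0.76 / (4 × 5.67×10⁻⁸)]^(1/4) = (5.54×10⁸)^(1/4) = 153 K.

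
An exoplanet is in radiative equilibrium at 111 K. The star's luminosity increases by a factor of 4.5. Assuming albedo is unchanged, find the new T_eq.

T_eq ∝ L^(1/4) · d^(−1/2).
T′ = 111 × 4.5^(1/4) = 162 K.

T_eq ≈ 162 K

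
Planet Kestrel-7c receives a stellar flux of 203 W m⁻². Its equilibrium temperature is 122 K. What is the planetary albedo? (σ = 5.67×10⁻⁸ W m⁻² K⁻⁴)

A ≈ 0.75

From T_eq⁴ = S(1−A)/(4σ): 1−A = 4σT_eq⁴/S.
1−A = 4 × 5.67×10⁻⁸ × (122)⁴ / 203 = 0.248.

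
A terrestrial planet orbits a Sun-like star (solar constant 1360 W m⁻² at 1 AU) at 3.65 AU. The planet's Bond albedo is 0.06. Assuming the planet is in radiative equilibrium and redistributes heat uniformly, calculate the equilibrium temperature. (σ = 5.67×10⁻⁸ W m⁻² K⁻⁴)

Flux at 3.65 AU: S = 1360/3.65² = 102 W m⁻².
Energy balance: absorbed = emitted ⇒ πR²·S(1−A) = 4πR²·σT_eq⁴, so T_eq⁴ = S(1−A)/(4σ).
T_eq = [102 × 0.94 / (4 × 5.67×10⁻⁸)]^(1/4) = (4.23×10⁸)^(1/4) = 143 K.

T_eq ≈ 143 K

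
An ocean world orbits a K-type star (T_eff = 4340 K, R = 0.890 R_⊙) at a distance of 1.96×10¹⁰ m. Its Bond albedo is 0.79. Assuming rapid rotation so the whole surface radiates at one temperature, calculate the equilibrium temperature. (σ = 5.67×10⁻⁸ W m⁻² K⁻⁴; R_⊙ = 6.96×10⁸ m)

T_eq ≈ 369 K

R_⋆ = 0.890 × 6.96×10⁸ = 6.19×10⁸ m.
L = 4πR_⋆²σT_⋆⁴ = 4π(6.19×10⁸)² × 5.67×10⁻⁸ × (4340)⁴ = 9.70×10²⁵ W.
S = L/(4πd²) = 2.01×10⁴ W m⁻².
Energy balance: absorbed = emitted ⇒ πR²·S(1−A) = 4πR²·σT_eq⁴, so T_eq⁴ = S(1−A)/(4σ).
T_eq = [2.01×10⁴ × 0.21 / (4 × 5.67×10⁻⁸)]^(1/4) = (1.86×10¹⁰)^(1/4) = 369 K.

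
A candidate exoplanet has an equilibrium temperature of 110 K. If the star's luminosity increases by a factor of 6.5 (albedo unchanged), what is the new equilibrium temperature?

T_eq ∝ L^(1/4) · d^(−1/2).
T′ = 110 × 6.5^(1/4) = 176 K.

T_eq ≈ 176 K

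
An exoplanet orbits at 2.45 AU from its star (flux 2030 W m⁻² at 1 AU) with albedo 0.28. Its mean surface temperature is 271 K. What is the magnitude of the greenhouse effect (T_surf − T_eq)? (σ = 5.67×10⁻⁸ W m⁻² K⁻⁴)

S = 2030/2.45² = 338.2 W m⁻².
T_eq = [S(1−A)/(4σ)]^(1/4) = [338.2×0.72/(4×5.67×10⁻⁸)]^(1/4) = 181.0 K.
ΔT = T_surf − T_eq = 271 − 181.0.

ΔT ≈ 90.0 K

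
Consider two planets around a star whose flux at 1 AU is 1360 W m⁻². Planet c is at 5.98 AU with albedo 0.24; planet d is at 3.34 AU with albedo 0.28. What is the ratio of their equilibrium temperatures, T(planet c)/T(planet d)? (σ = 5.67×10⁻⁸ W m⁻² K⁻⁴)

T₁/T₂ ≈ 0.758

T_eq = [S₀(1−A)/(4σd²)]^(1/4), so T ∝ (1−A)^(1/4) / √d.
T₁ = [1360×0.76/(4×5.67×10⁻⁸×5.98²)]^(1/4) = 106.25 K.
T₂ = [1360×0.72/(4×5.67×10⁻⁸×3.34²)]^(1/4) = 140.26 K.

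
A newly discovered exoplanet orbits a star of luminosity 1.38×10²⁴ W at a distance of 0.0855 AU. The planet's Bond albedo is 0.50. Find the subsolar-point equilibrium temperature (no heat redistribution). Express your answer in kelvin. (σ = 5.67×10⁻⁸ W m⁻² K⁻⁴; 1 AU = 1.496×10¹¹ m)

d = 0.0855 AU = 1.28×10¹⁰ m.
Flux: S = L/(4πd²) = 1.38×10²⁴/(4π×(1.28×10¹⁰)²) = 671 W m⁻².
At the subsolar point the surface absorbs S(1−A) and emits σT⁴ per unit area — no factor of 4, since only the local patch is in balance.
T = [671 × 0.50 / 5.67×10⁻⁸]^(1/4) = (5.92×10⁹)^(1/4) = 277 K.

T_ss ≈ 277 K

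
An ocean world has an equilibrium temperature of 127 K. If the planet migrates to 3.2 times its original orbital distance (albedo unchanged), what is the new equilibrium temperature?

T_eq ≈ 71.0 K

T_eq ∝ L^(1/4) · d^(−1/2).
T′ = 127 / 3.2^(1/2) = 71.0 K.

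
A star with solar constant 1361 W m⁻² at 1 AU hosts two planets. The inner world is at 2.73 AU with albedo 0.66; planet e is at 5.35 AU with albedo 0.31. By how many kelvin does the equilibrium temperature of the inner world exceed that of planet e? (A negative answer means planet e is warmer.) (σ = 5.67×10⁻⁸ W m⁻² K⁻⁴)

ΔT ≈ 19.0 K

T_eq = [S₀(1−A)/(4σd²)]^(1/4), so T ∝ (1−A)^(1/4) / √d.
T₁ = [1361×0.34/(4×5.67×10⁻⁸×2.73²)]^(1/4) = 128.63 K.
T₂ = [1361×0.69/(4×5.67×10⁻⁸×5.35²)]^(1/4) = 109.67 K.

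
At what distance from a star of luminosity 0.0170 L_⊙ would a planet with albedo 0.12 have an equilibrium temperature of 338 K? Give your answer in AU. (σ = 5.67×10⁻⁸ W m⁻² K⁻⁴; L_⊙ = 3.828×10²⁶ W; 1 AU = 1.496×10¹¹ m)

L = 0.0170 × 3.828×10²⁶ = 6.51×10²⁴ W.
From T_eq⁴ = L(1−A)/(16πσd²): d = √[L(1−A)/(16πσT_eq⁴)].
d = √[6.51×10²⁴ × 0.88 / (16π × 5.67×10⁻⁸ × (338)⁴)] = 1.24×10¹⁰ m = 0.0829 AU.

d ≈ 0.0829 AU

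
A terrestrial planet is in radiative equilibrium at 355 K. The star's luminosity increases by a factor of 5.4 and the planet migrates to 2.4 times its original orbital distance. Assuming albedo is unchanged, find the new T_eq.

T_eq ≈ 349 K

T_eq ∝ L^(1/4) · d^(−1/2).
T′ = 355 × 5.4^(1/4) / 2.4^(1/2) = 349 K.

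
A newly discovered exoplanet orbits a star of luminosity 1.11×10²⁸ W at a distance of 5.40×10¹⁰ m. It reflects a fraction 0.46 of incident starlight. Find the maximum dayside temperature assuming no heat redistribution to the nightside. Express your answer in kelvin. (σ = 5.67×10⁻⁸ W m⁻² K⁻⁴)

Flux: S = L/(4πd²) = 1.11×10²⁸/(4π×(5.40×10¹⁰)²) = 3.03×10⁵ W m⁻².
With no redistribution each surface element balances locally: S(1−A) = σT⁴.
T = [3.03×10⁵ × 0.54 / 5.67×10⁻⁸]^(1/4) = (2.88×10¹²)^(1/4) = 1300 K.

T_ss ≈ 1300 K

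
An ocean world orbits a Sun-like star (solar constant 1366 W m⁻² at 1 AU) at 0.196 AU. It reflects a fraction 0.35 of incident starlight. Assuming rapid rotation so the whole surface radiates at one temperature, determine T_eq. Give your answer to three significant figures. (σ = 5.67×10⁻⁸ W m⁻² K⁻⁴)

T_eq ≈ 565 K

Flux at 0.196 AU: S = 1366/0.196² = 3.56×10⁴ W m⁻².
Energy balance: absorbed = emitted ⇒ πR²·S(1−A) = 4πR²·σT_eq⁴, so T_eq⁴ = S(1−A)/(4σ).
T_eq = [3.56×10⁴ × 0.65 / (4 × 5.67×10⁻⁸)]^(1/4) = (1.02×10¹¹)^(1/4) = 565 K.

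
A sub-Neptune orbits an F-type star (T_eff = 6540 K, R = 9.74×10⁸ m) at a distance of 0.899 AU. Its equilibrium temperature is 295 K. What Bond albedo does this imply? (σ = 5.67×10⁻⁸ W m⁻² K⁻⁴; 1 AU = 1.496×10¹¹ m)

A ≈ 0.68

d = 0.899 AU = 1.34×10¹¹ m.
L = 4πR_⋆²σT_⋆⁴ = 4π(9.74×10⁸)² × 5.67×10⁻⁸ × (6540)⁴ = 1.24×10²⁷ W.
S = L/(4πd²) = 5440 W m⁻².
From T_eq⁴ = S(1−A)/(4σ): 1−A = 4σT_eq⁴/S.
1−A = 4 × 5.67×10⁻⁸ × (295)⁴ / 5440 = 0.316.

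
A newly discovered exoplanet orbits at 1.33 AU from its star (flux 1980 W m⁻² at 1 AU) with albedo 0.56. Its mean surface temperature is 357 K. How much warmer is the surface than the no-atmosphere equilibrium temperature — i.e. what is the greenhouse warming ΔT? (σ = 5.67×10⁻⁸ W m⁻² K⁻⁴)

ΔT ≈ 141.1 K

S = 1980/1.33² = 1119 W m⁻².
T_eq = [S(1−A)/(4σ)]^(1/4) = [1119×0.44/(4×5.67×10⁻⁸)]^(1/4) = 215.9 K.
ΔT = T_surf − T_eq = 357 − 215.9.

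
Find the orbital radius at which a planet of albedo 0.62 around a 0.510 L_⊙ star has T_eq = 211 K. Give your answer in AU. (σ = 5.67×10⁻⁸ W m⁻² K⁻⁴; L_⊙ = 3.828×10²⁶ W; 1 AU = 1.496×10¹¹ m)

d ≈ 0.766 AU

L = 0.510 × 3.828×10²⁶ = 1.95×10²⁶ W.
From T_eq⁴ = L(1−A)/(16πσd²): d = √[L(1−A)/(16πσT_eq⁴)].
d = √[1.95×10²⁶ × 0.38 / (16π × 5.67×10⁻⁸ × (211)⁴)] = 1.15×10¹¹ m = 0.766 AU.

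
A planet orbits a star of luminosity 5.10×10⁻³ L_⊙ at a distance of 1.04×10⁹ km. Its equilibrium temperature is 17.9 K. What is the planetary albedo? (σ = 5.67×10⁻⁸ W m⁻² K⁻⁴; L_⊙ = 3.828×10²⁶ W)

A ≈ 0.84

d = 1.04×10⁹ km = 1.04×10¹² m.
L = 5.10×10⁻³ × 3.828×10²⁶ = 1.95×10²⁴ W.
Flux: S = L/(4πd²) = 1.95×10²⁴/(4π×(1.04×10¹²)²) = 0.144 W m⁻².
From T_eq⁴ = S(1−A)/(4σ): 1−A = 4σT_eq⁴/S.
1−A = 4 × 5.67×10⁻⁸ × (17.9)⁴ / 0.144 = 0.162.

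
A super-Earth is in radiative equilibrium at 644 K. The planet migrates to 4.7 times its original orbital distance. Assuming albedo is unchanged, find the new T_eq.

T_eq ≈ 297 K

T_eq ∝ L^(1/4) · d^(−1/2).
T′ = 644 / 4.7^(1/2) = 297 K.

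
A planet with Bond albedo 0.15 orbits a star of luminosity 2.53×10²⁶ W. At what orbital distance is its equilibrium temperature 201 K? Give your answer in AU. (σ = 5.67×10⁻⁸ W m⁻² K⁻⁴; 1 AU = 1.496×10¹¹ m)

d ≈ 1.44 AU

From T_eq⁴ = L(1−A)/(16πσd²): d = √[L(1−A)/(16πσT_eq⁴)].
d = √[2.53×10²⁶ × 0.85 / (16π × 5.67×10⁻⁸ × (201)⁴)] = 2.15×10¹¹ m = 1.44 AU.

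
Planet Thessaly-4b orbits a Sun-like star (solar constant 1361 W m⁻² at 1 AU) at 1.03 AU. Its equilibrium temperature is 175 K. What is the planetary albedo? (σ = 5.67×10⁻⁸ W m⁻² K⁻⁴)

A ≈ 0.83

Flux at 1.03 AU: S = 1361/1.03² = 1280 W m⁻².
From T_eq⁴ = S(1−A)/(4σ): 1−A = 4σT_eq⁴/S.
1−A = 4 × 5.67×10⁻⁸ × (175)⁴ / 1280 = 0.166.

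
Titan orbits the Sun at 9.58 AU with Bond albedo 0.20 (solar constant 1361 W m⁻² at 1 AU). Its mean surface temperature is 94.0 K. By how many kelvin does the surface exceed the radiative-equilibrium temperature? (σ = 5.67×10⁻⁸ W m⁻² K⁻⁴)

S = 1361/9.58² = 14.83 W m⁻².
T_eq = [S(1−A)/(4σ)]^(1/4) = [14.83×0.80/(4×5.67×10⁻⁸)]^(1/4) = 85.0 K.
ΔT = T_surf − T_eq = 94 − 85.0.

ΔT ≈ 9.0 K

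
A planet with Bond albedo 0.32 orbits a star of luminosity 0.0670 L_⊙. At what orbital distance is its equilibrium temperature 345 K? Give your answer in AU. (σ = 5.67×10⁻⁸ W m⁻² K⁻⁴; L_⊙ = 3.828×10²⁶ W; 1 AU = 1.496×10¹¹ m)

L = 0.0670 × 3.828×10²⁶ = 2.56×10²⁵ W.
From T_eq⁴ = L(1−A)/(16πσd²): d = √[L(1−A)/(16πσT_eq⁴)].
d = √[2.56×10²⁵ × 0.68 / (16π × 5.67×10⁻⁸ × (345)⁴)] = 2.08×10¹⁰ m = 0.139 AU.

d ≈ 0.139 AU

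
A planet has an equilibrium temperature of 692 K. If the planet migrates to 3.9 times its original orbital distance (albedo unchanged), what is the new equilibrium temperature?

T_eq ≈ 350 K

T_eq ∝ L^(1/4) · d^(−1/2).
T′ = 692 / 3.9^(1/2) = 350 K.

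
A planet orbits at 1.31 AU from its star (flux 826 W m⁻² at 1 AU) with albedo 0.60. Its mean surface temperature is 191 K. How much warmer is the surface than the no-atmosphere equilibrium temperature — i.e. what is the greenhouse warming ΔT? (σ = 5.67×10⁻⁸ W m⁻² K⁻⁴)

S = 826/1.31² = 481.3 W m⁻².
T_eq = [S(1−A)/(4σ)]^(1/4) = [481.3×0.40/(4×5.67×10⁻⁸)]^(1/4) = 170.7 K.
ΔT = T_surf − T_eq = 191 − 170.7.

ΔT ≈ 20.3 K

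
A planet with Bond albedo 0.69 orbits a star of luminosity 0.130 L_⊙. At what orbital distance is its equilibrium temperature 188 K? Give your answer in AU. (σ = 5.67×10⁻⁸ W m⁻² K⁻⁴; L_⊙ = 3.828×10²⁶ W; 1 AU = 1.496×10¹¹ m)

d ≈ 0.440 AU

L = 0.130 × 3.828×10²⁶ = 4.98×10²⁵ W.
From T_eq⁴ = L(1−A)/(16πσd²): d = √[L(1−A)/(16πσT_eq⁴)].
d = √[4.98×10²⁵ × 0.31 / (16π × 5.67×10⁻⁸ × (188)⁴)] = 6.58×10¹⁰ m = 0.440 AU.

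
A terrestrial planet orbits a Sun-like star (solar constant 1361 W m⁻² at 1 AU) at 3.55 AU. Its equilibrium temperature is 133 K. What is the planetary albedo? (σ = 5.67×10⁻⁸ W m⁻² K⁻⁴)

Flux at 3.55 AU: S = 1361/3.55² = 108 W m⁻².
From T_eq⁴ = S(1−A)/(4σ): 1−A = 4σT_eq⁴/S.
1−A = 4 × 5.67×10⁻⁸ × (133)⁴ / 108 = 0.657.

A ≈ 0.34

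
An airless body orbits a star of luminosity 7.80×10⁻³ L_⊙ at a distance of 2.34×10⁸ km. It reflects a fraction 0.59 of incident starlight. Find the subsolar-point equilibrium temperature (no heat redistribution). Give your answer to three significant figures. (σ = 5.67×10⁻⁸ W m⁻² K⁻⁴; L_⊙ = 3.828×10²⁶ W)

d = 2.34×10⁸ km = 2.34×10¹¹ m.
L = 7.80×10⁻³ × 3.828×10²⁶ = 2.99×10²⁴ W.
Flux: S = L/(4πd²) = 2.99×10²⁴/(4π×(2.34×10¹¹)²) = 4.34 W m⁻².
At the subsolar point the surface absorbs S(1−A) and emits σT⁴ per unit area — no factor of 4, since only the local patch is in balance.
T = [4.34 × 0.41 / 5.67×10⁻⁸]^(1/4) = (3.14×10⁷)^(1/4) = 74.8 K.

T_ss ≈ 74.8 K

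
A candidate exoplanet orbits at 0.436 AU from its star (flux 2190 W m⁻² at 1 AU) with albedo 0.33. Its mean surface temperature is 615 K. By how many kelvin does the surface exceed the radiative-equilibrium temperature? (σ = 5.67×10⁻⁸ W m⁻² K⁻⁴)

S = 2190/0.436² = 1.152×10⁴ W m⁻².
T_eq = [S(1−A)/(4σ)]^(1/4) = [1.152×10⁴×0.67/(4×5.67×10⁻⁸)]^(1/4) = 429.5 K.
ΔT = T_surf − T_eq = 615 − 429.5.

ΔT ≈ 185.5 K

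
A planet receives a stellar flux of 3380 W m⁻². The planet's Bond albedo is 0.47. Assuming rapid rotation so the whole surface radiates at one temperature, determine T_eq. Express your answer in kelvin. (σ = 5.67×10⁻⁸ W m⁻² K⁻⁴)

T_eq ≈ 298 K

Energy balance: absorbed = emitted ⇒ πR²·S(1−A) = 4πR²·σT_eq⁴, so T_eq⁴ = S(1−A)/(4σ).
T_eq = [3380 × 0.53 / (4 × 5.67×10⁻⁸)]^(1/4) = (7.90×10⁹)^(1/4) = 298 K.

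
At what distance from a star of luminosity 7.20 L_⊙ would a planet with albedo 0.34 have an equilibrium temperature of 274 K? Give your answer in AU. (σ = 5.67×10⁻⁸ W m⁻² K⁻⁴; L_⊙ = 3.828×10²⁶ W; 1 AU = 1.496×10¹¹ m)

d ≈ 2.25 AU

L = 7.20 × 3.828×10²⁶ = 2.76×10²⁷ W.
From T_eq⁴ = L(1−A)/(16πσd²): d = √[L(1−A)/(16πσT_eq⁴)].
d = √[2.76×10²⁷ × 0.66 / (16π × 5.67×10⁻⁸ × (274)⁴)] = 3.37×10¹¹ m = 2.25 AU.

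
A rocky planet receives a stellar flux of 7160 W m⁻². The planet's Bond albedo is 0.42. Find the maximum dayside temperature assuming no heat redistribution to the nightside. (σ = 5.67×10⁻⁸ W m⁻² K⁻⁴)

T_ss ≈ 520 K

With no redistribution each surface element balances locally: S(1−A) = σT⁴.
T = [7160 × 0.58 / 5.67×10⁻⁸]^(1/4) = (7.32×10¹⁰)^(1/4) = 520 K.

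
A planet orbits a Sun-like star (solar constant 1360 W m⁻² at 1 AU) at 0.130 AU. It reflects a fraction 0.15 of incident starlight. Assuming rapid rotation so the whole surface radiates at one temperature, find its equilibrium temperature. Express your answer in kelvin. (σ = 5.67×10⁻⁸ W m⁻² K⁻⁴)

Flux at 0.130 AU: S = 1360/0.130² = 8.05×10⁴ W m⁻².
Energy balance: absorbed = emitted ⇒ πR²·S(1−A) = 4πR²·σT_eq⁴, so T_eq⁴ = S(1−A)/(4σ).
T_eq = [8.05×10⁴ × 0.85 / (4 × 5.67×10⁻⁸)]^(1/4) = (3.02×10¹¹)^(1/4) = 741 K.

T_eq ≈ 741 K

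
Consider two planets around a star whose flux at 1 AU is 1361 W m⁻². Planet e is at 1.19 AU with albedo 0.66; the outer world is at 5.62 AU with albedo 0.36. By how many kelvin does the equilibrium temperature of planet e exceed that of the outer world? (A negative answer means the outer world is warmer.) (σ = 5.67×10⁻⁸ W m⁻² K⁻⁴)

ΔT ≈ 89.8 K

T_eq = [S₀(1−A)/(4σd²)]^(1/4), so T ∝ (1−A)^(1/4) / √d.
T₁ = [1361×0.34/(4×5.67×10⁻⁸×1.19²)]^(1/4) = 194.83 K.
T₂ = [1361×0.64/(4×5.67×10⁻⁸×5.62²)]^(1/4) = 105.01 K.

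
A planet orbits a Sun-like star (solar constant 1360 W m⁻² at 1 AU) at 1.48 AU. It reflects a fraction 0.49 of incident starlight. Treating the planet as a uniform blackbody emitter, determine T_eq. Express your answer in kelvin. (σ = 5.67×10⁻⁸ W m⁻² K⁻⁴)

Flux at 1.48 AU: S = 1360/1.48² = 621 W m⁻².
Energy balance: absorbed = emitted ⇒ πR²·S(1−A) = 4πR²·σT_eq⁴, so T_eq⁴ = S(1−A)/(4σ).
T_eq = [621 × 0.51 / (4 × 5.67×10⁻⁸)]^(1/4) = (1.40×10⁹)^(1/4) = 193 K.

T_eq ≈ 193 K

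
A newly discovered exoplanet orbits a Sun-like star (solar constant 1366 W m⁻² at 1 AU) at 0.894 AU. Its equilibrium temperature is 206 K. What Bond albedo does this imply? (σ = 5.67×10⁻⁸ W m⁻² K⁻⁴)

Flux at 0.894 AU: S = 1366/0.894² = 1710 W m⁻².
From T_eq⁴ = S(1−A)/(4σ): 1−A = 4σT_eq⁴/S.
1−A = 4 × 5.67×10⁻⁸ × (206)⁴ / 1710 = 0.239.

A ≈ 0.76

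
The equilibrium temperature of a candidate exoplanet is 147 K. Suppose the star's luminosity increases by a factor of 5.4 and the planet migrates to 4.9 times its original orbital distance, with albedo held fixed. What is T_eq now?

T_eq ≈ 101 K

T_eq ∝ L^(1/4) · d^(−1/2).
T′ = 147 × 5.4^(1/4) / 4.9^(1/2) = 101 K.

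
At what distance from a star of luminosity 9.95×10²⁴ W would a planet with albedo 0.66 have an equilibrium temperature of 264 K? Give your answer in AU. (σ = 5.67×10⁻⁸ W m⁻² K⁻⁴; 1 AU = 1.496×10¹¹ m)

d ≈ 0.104 AU

From T_eq⁴ = L(1−A)/(16πσd²): d = √[L(1−A)/(16πσT_eq⁴)].
d = √[9.95×10²⁴ × 0.34 / (16π × 5.67×10⁻⁸ × (264)⁴)] = 1.56×10¹⁰ m = 0.104 AU.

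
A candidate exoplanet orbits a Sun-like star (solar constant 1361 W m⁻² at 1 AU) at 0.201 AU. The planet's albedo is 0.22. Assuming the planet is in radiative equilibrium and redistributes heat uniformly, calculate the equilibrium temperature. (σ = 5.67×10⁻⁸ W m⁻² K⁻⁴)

T_eq ≈ 583 K

Flux at 0.201 AU: S = 1361/0.201² = 3.37×10⁴ W m⁻².
Energy balance: absorbed = emitted ⇒ πR²·S(1−A) = 4πR²·σT_eq⁴, so T_eq⁴ = S(1−A)/(4σ).
T_eq = [3.37×10⁴ × 0.78 / (4 × 5.67×10⁻⁸)]^(1/4) = (1.16×10¹¹)^(1/4) = 583 K.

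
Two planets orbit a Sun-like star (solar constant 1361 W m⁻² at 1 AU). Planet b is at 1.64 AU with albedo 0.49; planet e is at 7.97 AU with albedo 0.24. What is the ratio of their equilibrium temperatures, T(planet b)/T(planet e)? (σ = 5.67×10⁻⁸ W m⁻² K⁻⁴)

T_eq = [S₀(1−A)/(4σd²)]^(1/4), so T ∝ (1−A)^(1/4) / √d.
T₁ = [1361×0.51/(4×5.67×10⁻⁸×1.64²)]^(1/4) = 183.66 K.
T₂ = [1361×0.76/(4×5.67×10⁻⁸×7.97²)]^(1/4) = 92.05 K.

T₁/T₂ ≈ 1.995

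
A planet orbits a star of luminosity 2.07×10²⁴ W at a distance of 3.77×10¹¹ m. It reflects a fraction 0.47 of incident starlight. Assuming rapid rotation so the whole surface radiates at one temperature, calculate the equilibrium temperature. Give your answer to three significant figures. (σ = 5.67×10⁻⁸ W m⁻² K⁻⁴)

T_eq ≈ 40.6 K

Flux: S = L/(4πd²) = 2.07×10²⁴/(4π×(3.77×10¹¹)²) = 1.16 W m⁻².
Energy balance: absorbed = emitted ⇒ πR²·S(1−A) = 4πR²·σT_eq⁴, so T_eq⁴ = S(1−A)/(4σ).
T_eq = [1.16 × 0.53 / (4 × 5.67×10⁻⁸)]^(1/4) = (2.71×10⁶)^(1/4) = 40.6 K.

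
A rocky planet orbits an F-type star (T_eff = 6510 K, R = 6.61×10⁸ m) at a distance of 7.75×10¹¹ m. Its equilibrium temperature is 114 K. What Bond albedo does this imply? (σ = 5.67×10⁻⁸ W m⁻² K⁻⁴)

L = 4πR_⋆²σT_⋆⁴ = 4π(6.61×10⁸)² × 5.67×10⁻⁸ × (6510)⁴ = 5.59×10²⁶ W.
S = L/(4πd²) = 74.1 W m⁻².
From T_eq⁴ = S(1−A)/(4σ): 1−A = 4σT_eq⁴/S.
1−A = 4 × 5.67×10⁻⁸ × (114)⁴ / 74.1 = 0.517.

A ≈ 0.48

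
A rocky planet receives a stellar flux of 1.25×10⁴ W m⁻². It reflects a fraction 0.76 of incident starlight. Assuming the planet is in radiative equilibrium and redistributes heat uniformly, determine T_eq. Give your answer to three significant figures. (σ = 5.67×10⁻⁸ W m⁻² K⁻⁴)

Energy balance: absorbed = emitted ⇒ πR²·S(1−A) = 4πR²·σT_eq⁴, so T_eq⁴ = S(1−A)/(4σ).
T_eq = [1.25×10⁴ × 0.24 / (4 × 5.67×10⁻⁸)]^(1/4) = (1.32×10¹⁰)^(1/4) = 339 K.

T_eq ≈ 339 K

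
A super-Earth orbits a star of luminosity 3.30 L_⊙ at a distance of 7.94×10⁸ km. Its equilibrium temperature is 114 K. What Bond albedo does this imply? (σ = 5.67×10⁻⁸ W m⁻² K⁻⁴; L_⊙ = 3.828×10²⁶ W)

A ≈ 0.76

d = 7.94×10⁸ km = 7.94×10¹¹ m.
L = 3.30 × 3.828×10²⁶ = 1.26×10²⁷ W.
Flux: S = L/(4πd²) = 1.26×10²⁷/(4π×(7.94×10¹¹)²) = 159 W m⁻².
From T_eq⁴ = S(1−A)/(4σ): 1−A = 4σT_eq⁴/S.
1−A = 4 × 5.67×10⁻⁸ × (114)⁴ / 159 = 0.240.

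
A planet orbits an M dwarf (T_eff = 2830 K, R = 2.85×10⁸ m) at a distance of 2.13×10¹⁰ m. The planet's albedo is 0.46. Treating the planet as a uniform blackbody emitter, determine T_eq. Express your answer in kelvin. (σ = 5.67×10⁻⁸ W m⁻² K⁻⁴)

L = 4πR_⋆²σT_⋆⁴ = 4π(2.85×10⁸)² × 5.67×10⁻⁸ × (2830)⁴ = 3.71×10²⁴ W.
S = L/(4πd²) = 651 W m⁻².
Energy balance: absorbed = emitted ⇒ πR²·S(1−A) = 4πR²·σT_eq⁴, so T_eq⁴ = S(1−A)/(4σ).
T_eq = [651 × 0.54 / (4 × 5.67×10⁻⁸)]^(1/4) = (1.55×10⁹)^(1/4) = 198 K.

T_eq ≈ 198 K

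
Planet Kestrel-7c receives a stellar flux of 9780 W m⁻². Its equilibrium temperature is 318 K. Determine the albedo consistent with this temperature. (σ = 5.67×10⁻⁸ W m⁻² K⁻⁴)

From T_eq⁴ = S(1−A)/(4σ): 1−A = 4σT_eq⁴/S.
1−A = 4 × 5.67×10⁻⁸ × (318)⁴ / 9780 = 0.237.

A ≈ 0.76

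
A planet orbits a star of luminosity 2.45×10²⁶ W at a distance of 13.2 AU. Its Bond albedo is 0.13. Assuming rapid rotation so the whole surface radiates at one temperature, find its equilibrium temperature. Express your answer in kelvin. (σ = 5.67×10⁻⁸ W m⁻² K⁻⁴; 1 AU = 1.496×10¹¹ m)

d = 13.2 AU = 1.97×10¹² m.
Flux: S = L/(4πd²) = 2.45×10²⁶/(4π×(1.97×10¹²)²) = 5.00 W m⁻².
Energy balance: absorbed = emitted ⇒ πR²·S(1−A) = 4πR²·σT_eq⁴, so T_eq⁴ = S(1−A)/(4σ).
T_eq = [5.00 × 0.87 / (4 × 5.67×10⁻⁸)]^(1/4) = (1.92×10⁷)^(1/4) = 66.2 K.

T_eq ≈ 66.2 K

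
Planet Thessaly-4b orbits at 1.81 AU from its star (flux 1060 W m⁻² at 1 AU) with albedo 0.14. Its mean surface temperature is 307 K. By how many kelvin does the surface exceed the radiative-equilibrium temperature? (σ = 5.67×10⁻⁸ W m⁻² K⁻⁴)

S = 1060/1.81² = 323.6 W m⁻².
T_eq = [S(1−A)/(4σ)]^(1/4) = [323.6×0.86/(4×5.67×10⁻⁸)]^(1/4) = 187.2 K.
ΔT = T_surf − T_eq = 307 − 187.2.

ΔT ≈ 119.8 K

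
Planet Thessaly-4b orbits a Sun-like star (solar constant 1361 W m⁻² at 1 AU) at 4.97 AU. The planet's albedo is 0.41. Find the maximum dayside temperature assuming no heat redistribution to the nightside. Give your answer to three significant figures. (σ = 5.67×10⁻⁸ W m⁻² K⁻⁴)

T_ss ≈ 155 K

Flux at 4.97 AU: S = 1361/4.97² = 55.1 W m⁻².
With no redistribution each surface element balances locally: S(1−A) = σT⁴.
T = [55.1 × 0.59 / 5.67×10⁻⁸]^(1/4) = (5.73×10⁸)^(1/4) = 155 K.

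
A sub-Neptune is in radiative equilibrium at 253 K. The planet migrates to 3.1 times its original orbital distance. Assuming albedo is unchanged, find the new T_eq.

T_eq ∝ L^(1/4) · d^(−1/2).
T′ = 253 / 3.1^(1/2) = 144 K.

T_eq ≈ 144 K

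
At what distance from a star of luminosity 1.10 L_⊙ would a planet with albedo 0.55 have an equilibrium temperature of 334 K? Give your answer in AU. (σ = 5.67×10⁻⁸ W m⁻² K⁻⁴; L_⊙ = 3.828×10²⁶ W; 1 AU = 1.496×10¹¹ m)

L = 1.10 × 3.828×10²⁶ = 4.21×10²⁶ W.
From T_eq⁴ = L(1−A)/(16πσd²): d = √[L(1−A)/(16πσT_eq⁴)].
d = √[4.21×10²⁶ × 0.45 / (16π × 5.67×10⁻⁸ × (334)⁴)] = 7.31×10¹⁰ m = 0.489 AU.

d ≈ 0.489 AU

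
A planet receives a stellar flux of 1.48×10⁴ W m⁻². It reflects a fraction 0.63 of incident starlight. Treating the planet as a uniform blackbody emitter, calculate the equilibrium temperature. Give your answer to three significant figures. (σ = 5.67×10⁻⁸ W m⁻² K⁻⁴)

Energy balance: absorbed = emitted ⇒ πR²·S(1−A) = 4πR²·σT_eq⁴, so T_eq⁴ = S(1−A)/(4σ).
T_eq = [1.48×10⁴ × 0.37 / (4 × 5.67×10⁻⁸)]^(1/4) = (2.41×10¹⁰)^(1/4) = 394 K.

T_eq ≈ 394 K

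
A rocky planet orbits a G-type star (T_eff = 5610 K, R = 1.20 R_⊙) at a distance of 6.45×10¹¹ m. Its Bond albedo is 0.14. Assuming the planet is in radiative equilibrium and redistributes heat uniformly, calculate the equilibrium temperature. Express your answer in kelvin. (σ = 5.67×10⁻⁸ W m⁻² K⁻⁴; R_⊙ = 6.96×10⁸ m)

T_eq ≈ 137 K

R_⋆ = 1.20 × 6.96×10⁸ = 8.35×10⁸ m.
L = 4πR_⋆²σT_⋆⁴ = 4π(8.35×10⁸)² × 5.67×10⁻⁸ × (5610)⁴ = 4.92×10²⁶ W.
S = L/(4πd²) = 94.2 W m⁻².
Energy balance: absorbed = emitted ⇒ πR²·S(1−A) = 4πR²·σT_eq⁴, so T_eq⁴ = S(1−A)/(4σ).
T_eq = [94.2 × 0.86 / (4 × 5.67×10⁻⁸)]^(1/4) = (3.57×10⁸)^(1/4) = 137 K.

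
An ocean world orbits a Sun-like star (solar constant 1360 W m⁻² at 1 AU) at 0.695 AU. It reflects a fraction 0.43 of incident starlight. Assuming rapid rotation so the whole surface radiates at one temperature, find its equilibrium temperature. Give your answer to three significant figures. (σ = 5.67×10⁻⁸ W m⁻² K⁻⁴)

Flux at 0.695 AU: S = 1360/0.695² = 2820 W m⁻².
Energy balance: absorbed = emitted ⇒ πR²·S(1−A) = 4πR²·σT_eq⁴, so T_eq⁴ = S(1−A)/(4σ).
T_eq = [2820 × 0.57 / (4 × 5.67×10⁻⁸)]^(1/4) = (7.08×10⁹)^(1/4) = 290 K.

T_eq ≈ 290 K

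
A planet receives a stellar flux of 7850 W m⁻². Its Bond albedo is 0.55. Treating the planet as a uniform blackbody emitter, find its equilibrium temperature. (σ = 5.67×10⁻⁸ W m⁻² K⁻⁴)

Energy balance: absorbed = emitted ⇒ πR²·S(1−A) = 4πR²·σT_eq⁴, so T_eq⁴ = S(1−A)/(4σ).
T_eq = [7850 × 0.45 / (4 × 5.67×10⁻⁸)]^(1/4) = (1.56×10¹⁰)^(1/4) = 353 K.

T_eq ≈ 353 K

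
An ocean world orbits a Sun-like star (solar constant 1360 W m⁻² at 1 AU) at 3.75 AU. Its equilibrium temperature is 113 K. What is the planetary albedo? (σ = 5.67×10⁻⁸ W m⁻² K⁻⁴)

Flux at 3.75 AU: S = 1360/3.75² = 96.7 W m⁻².
From T_eq⁴ = S(1−A)/(4σ): 1−A = 4σT_eq⁴/S.
1−A = 4 × 5.67×10⁻⁸ × (113)⁴ / 96.7 = 0.382.

A ≈ 0.62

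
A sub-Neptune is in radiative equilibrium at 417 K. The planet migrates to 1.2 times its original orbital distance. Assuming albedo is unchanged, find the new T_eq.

T_eq ∝ L^(1/4) · d^(−1/2).
T′ = 417 / 1.2^(1/2) = 381 K.

T_eq ≈ 381 K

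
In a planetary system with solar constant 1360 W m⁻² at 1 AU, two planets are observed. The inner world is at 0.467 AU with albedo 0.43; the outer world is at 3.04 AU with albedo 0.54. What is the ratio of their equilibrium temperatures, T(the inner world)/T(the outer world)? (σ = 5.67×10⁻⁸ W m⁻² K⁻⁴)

T_eq = [S₀(1−A)/(4σd²)]^(1/4), so T ∝ (1−A)^(1/4) / √d.
T₁ = [1360×0.57/(4×5.67×10⁻⁸×0.467²)]^(1/4) = 353.82 K.
T₂ = [1360×0.46/(4×5.67×10⁻⁸×3.04²)]^(1/4) = 131.44 K.

T₁/T₂ ≈ 2.692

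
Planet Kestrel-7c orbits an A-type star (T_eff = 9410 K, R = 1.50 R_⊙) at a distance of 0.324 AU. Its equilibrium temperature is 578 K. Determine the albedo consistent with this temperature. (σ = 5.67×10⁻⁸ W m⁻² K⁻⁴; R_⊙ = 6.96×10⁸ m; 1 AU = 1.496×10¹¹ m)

R_⋆ = 1.50 × 6.96×10⁸ = 1.04×10⁹ m.
d = 0.324 AU = 4.85×10¹⁰ m.
L = 4πR_⋆²σT_⋆⁴ = 4π(1.04×10⁹)² × 5.67×10⁻⁸ × (9410)⁴ = 6.09×10²⁷ W.
S = L/(4πd²) = 2.06×10⁵ W m⁻².
From T_eq⁴ = S(1−A)/(4σ): 1−A = 4σT_eq⁴/S.
1−A = 4 × 5.67×10⁻⁸ × (578)⁴ / 2.06×10⁵ = 0.123.

A ≈ 0.88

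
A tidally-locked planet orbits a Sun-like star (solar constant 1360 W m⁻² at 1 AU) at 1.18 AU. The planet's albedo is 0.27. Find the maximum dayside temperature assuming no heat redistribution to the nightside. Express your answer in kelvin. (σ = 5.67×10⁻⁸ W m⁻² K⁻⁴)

T_ss ≈ 335 K

Flux at 1.18 AU: S = 1360/1.18² = 977 W m⁻².
With no redistribution each surface element balances locally: S(1−A) = σT⁴.
T = [977 × 0.73 / 5.67×10⁻⁸]^(1/4) = (1.26×10¹⁰)^(1/4) = 335 K.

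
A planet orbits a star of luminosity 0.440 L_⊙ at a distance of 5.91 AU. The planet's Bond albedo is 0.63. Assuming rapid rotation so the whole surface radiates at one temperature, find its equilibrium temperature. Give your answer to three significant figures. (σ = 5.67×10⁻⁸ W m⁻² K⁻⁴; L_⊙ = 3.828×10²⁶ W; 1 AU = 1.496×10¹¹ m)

T_eq ≈ 72.7 K

d = 5.91 AU = 8.84×10¹¹ m.
L = 0.440 × 3.828×10²⁶ = 1.68×10²⁶ W.
Flux: S = L/(4πd²) = 1.68×10²⁶/(4π×(8.84×10¹¹)²) = 17.1 W m⁻².
Energy balance: absorbed = emitted ⇒ πR²·S(1−A) = 4πR²·σT_eq⁴, so T_eq⁴ = S(1−A)/(4σ).
T_eq = [17.1 × 0.37 / (4 × 5.67×10⁻⁸)]^(1/4) = (2.80×10⁷)^(1/4) = 72.7 K.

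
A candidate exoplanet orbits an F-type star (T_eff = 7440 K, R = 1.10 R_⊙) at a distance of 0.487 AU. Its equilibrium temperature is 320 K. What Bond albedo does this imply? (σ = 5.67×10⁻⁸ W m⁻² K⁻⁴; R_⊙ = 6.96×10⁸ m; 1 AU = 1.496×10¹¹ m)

R_⋆ = 1.10 × 6.96×10⁸ = 7.66×10⁸ m.
d = 0.487 AU = 7.29×10¹⁰ m.
L = 4πR_⋆²σT_⋆⁴ = 4π(7.66×10⁸)² × 5.67×10⁻⁸ × (7440)⁴ = 1.28×10²⁷ W.
S = L/(4πd²) = 1.92×10⁴ W m⁻².
From T_eq⁴ = S(1−A)/(4σ): 1−A = 4σT_eq⁴/S.
1−A = 4 × 5.67×10⁻⁸ × (320)⁴ / 1.92×10⁴ = 0.124.

A ≈ 0.88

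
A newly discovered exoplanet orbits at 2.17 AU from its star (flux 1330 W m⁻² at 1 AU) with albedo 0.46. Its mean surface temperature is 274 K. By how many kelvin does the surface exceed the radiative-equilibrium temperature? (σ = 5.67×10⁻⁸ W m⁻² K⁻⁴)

S = 1330/2.17² = 282.4 W m⁻².
T_eq = [S(1−A)/(4σ)]^(1/4) = [282.4×0.54/(4×5.67×10⁻⁸)]^(1/4) = 161.0 K.
ΔT = T_surf − T_eq = 274 − 161.0.

ΔT ≈ 113.0 K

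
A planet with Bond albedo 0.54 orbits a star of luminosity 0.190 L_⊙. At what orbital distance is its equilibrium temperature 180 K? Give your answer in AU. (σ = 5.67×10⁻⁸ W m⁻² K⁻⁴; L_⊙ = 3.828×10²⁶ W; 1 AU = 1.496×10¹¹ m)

L = 0.190 × 3.828×10²⁶ = 7.27×10²⁵ W.
From T_eq⁴ = L(1−A)/(16πσd²): d = √[L(1−A)/(16πσT_eq⁴)].
d = √[7.27×10²⁵ × 0.46 / (16π × 5.67×10⁻⁸ × (180)⁴)] = 1.06×10¹¹ m = 0.707 AU.

d ≈ 0.707 AU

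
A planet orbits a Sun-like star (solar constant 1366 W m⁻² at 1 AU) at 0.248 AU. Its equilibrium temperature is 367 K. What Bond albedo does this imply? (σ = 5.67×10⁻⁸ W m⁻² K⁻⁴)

Flux at 0.248 AU: S = 1366/0.248² = 2.22×10⁴ W m⁻².
From T_eq⁴ = S(1−A)/(4σ): 1−A = 4σT_eq⁴/S.
1−A = 4 × 5.67×10⁻⁸ × (367)⁴ / 2.22×10⁴ = 0.185.

A ≈ 0.81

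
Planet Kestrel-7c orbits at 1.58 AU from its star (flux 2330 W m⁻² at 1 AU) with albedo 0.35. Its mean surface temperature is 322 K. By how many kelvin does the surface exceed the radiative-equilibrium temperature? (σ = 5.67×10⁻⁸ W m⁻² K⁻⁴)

ΔT ≈ 94.6 K

S = 2330/1.58² = 933.3 W m⁻².
T_eq = [S(1−A)/(4σ)]^(1/4) = [933.3×0.65/(4×5.67×10⁻⁸)]^(1/4) = 227.4 K.
ΔT = T_surf − T_eq = 322 − 227.4.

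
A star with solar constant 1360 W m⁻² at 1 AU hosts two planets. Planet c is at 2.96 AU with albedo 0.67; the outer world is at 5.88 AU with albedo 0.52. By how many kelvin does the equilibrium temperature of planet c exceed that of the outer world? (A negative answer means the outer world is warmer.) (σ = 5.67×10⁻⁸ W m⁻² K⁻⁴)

ΔT ≈ 27.1 K

T_eq = [S₀(1−A)/(4σd²)]^(1/4), so T ∝ (1−A)^(1/4) / √d.
T₁ = [1360×0.33/(4×5.67×10⁻⁸×2.96²)]^(1/4) = 122.59 K.
T₂ = [1360×0.48/(4×5.67×10⁻⁸×5.88²)]^(1/4) = 95.52 K.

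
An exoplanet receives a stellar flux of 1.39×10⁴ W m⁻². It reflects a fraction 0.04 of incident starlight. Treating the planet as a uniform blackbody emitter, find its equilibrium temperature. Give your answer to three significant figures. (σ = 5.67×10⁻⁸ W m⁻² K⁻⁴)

T_eq ≈ 493 K

Energy balance: absorbed = emitted ⇒ πR²·S(1−A) = 4πR²·σT_eq⁴, so T_eq⁴ = S(1−A)/(4σ).
T_eq = [1.39×10⁴ × 0.96 / (4 × 5.67×10⁻⁸)]^(1/4) = (5.88×10¹⁰)^(1/4) = 493 K.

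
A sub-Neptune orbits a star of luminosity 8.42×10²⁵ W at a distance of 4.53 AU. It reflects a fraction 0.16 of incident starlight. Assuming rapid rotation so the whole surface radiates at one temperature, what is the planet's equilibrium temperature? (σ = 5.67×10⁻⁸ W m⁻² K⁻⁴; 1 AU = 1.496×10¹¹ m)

d = 4.53 AU = 6.78×10¹¹ m.
Flux: S = L/(4πd²) = 8.42×10²⁵/(4π×(6.78×10¹¹)²) = 14.6 W m⁻².
Energy balance: absorbed = emitted ⇒ πR²·S(1−A) = 4πR²·σT_eq⁴, so T_eq⁴ = S(1−A)/(4σ).
T_eq = [14.6 × 0.84 / (4 × 5.67×10⁻⁸)]^(1/4) = (5.40×10⁷)^(1/4) = 85.7 K.

T_eq ≈ 85.7 K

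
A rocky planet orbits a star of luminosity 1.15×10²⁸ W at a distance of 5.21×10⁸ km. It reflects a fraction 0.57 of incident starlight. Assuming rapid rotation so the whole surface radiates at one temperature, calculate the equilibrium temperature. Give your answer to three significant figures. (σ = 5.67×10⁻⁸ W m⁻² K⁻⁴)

T_eq ≈ 283 K

d = 5.21×10⁸ km = 5.21×10¹¹ m.
Flux: S = L/(4πd²) = 1.15×10²⁸/(4π×(5.21×10¹¹)²) = 3370 W m⁻².
Energy balance: absorbed = emitted ⇒ πR²·S(1−A) = 4πR²·σT_eq⁴, so T_eq⁴ = S(1−A)/(4σ).
T_eq = [3370 × 0.43 / (4 × 5.67×10⁻⁸)]^(1/4) = (6.39×10⁹)^(1/4) = 283 K.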